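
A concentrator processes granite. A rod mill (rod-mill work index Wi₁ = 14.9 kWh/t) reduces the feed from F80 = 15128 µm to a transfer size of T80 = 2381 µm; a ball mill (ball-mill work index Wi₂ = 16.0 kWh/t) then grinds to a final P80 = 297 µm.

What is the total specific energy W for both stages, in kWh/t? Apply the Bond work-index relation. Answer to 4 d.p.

W = 7.8473 kWh/t

W = 10 Wi (1/√P80 − 1/√F80)  [Bond]
Stage 1 (15128→2381 µm, Wi₁=14.9): W₁ = 10·14.9·(0.020494 − 0.008130) = 1.8421 kWh/t
Stage 2 (2381→297 µm, Wi₂=16.0): W₂ = 10·16.0·(0.058026 − 0.020494) = 6.0052 kWh/t
W = W₁ + W₂ = 1.8421 + 6.0052 = 7.8473 kWh/t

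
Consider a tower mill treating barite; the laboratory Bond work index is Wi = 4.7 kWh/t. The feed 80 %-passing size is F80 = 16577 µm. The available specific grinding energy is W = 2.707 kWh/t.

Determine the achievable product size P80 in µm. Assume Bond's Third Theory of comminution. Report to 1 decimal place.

P80 = 234.1 µm

Bond: W = 10·Wi·(1/√P80 − 1/√F80)
1/√P80 = 1/√F80 + W/(10·Wi)
  = 2.7070/(10·4.7) + 1/√16577 = 0.057596 + 0.007767 = 0.065363
P80 = (1/0.065363)² = 15.2993² = 234.07 µm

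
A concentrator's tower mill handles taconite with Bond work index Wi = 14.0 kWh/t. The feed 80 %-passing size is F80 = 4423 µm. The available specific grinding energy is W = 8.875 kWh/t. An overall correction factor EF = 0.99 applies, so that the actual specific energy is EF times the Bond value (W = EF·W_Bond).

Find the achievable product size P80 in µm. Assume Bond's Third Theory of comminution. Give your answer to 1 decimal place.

W = 10·Wi·[P80^(−½) − F80^(−½)]
W_Bond = W / EF = 8.875 / 0.99 = 8.9646 kWh/t
1/√P80 = 1/√F80 + W_Bond/(10·Wi)
  = 8.9646/(10·14.0) + 1/√4423 = 0.064033 + 0.015036 = 0.079070
P80 = (1/0.079070)² = 12.6471² = 159.95 µm

P80 = 159.9 µm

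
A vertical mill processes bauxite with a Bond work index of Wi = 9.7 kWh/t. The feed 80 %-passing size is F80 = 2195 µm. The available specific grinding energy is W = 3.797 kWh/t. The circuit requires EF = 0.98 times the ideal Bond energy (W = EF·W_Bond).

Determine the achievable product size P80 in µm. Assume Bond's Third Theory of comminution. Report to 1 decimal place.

W = 10 Wi (1/√P80 − 1/√F80)  [Bond]
W_Bond = W / EF = 3.797 / 0.98 = 3.8745 kWh/t
⇒ 1/√P80 = W_Bond/(10·Wi) + 1/√F80
  = 3.8745/(10·9.7) + 1/√2195 = 0.039943 + 0.021344 = 0.061288
P80 = (1/0.061288)² = 16.3165² = 266.23 µm

P80 = 266.2 µm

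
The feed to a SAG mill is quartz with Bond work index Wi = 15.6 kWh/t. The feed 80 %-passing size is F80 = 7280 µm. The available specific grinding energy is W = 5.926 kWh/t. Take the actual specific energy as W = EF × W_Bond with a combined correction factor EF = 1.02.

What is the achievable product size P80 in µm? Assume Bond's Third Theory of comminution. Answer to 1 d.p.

P80 = 417.1 µm

W = 10·Wi·(P80^(-½) − F80^(-½))
W_Bond = W / EF = 5.926 / 1.02 = 5.8098 kWh/t
1/√P80 = 1/√F80 + W_Bond/(10·Wi)
  = 5.8098/(10·15.6) + 1/√7280 = 0.037242 + 0.011720 = 0.048963
P80 = (1/0.048963)² = 20.4238² = 417.13 µm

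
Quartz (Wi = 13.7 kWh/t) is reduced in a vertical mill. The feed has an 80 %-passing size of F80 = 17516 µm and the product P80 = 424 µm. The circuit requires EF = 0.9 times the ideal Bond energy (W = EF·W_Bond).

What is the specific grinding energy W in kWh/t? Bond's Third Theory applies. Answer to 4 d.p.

W = 5.0563 kWh/t

Bond: W = 10·Wi·(1/√P80 − 1/√F80)
1/√424 = 0.048564;  1/√17516 = 0.007556
W = 10·13.7·(0.048564 − 0.007556) = 5.6182 kWh/t
Apply correction: 5.6182 × 0.9 = 5.0563 kWh/t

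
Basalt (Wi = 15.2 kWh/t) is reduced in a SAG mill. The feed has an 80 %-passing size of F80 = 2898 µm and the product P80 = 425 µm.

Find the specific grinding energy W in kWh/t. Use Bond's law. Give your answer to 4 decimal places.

W = 4.5495 kWh/t

W = 10 Wi (P80^-0.5 − F80^-0.5)
1/√425 = 0.048507;  1/√2898 = 0.018576
W = 10·15.2·(0.048507 − 0.018576) = 4.5495 kWh/t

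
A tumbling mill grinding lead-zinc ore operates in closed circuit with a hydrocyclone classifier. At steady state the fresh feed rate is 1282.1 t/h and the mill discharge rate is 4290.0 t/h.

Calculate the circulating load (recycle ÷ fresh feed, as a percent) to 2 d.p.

M = F + R at steady state, so:
R = M − F = 4290.0 − 1282.1 = 3007.9 t/h
CL = 100·R/F = 100·3007.9/1282.1 = 234.61 %

CL = 234.61 %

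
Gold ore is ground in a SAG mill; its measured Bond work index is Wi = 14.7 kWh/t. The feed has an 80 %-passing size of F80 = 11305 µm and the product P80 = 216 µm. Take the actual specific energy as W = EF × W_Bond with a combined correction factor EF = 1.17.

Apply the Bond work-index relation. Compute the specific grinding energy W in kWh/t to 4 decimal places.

W = 10 Wi / √P80 − 10 Wi / √F80
1/√216 = 0.068041;  1/√11305 = 0.009405
W = 10·14.7·(0.068041 − 0.009405) = 8.6195 kWh/t
W_actual = 1.17 × 8.6195 = 10.0848 kWh/t

W = 10.0848 kWh/t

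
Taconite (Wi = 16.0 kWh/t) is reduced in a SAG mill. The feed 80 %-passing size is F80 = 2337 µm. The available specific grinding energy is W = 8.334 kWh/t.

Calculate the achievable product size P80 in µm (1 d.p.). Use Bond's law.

W = 10·Wi·(P80^(-½) − F80^(-½))
P80^-0.5 = F80^-0.5 + W/(10 Wi)
  = 8.3340/(10·16.0) + 1/√2337 = 0.052087 + 0.020686 = 0.072773
P80 = (1/0.072773)² = 13.7413² = 188.82 µm

P80 = 188.8 µm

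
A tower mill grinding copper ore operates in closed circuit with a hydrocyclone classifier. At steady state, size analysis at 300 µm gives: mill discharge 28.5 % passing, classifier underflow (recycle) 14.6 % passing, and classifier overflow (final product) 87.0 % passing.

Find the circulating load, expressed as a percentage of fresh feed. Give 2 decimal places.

CL = 420.86 %

Mass balance on the −300 µm fraction:
Fd + Rd = Ru + Fo ⇒ R/F = (o−d)/(d−u)
r = (87.0 − 28.5)/(28.5 − 14.6) = 58.5/13.9 = 4.2086
CL = 100·r = 420.86 %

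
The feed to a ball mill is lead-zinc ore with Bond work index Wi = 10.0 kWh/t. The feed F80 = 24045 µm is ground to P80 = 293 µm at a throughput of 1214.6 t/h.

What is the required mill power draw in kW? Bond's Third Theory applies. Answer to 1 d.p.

P = 6312.5 kW

W = 10 Wi (P80^-0.5 − F80^-0.5)
W = 10·10.0·(1/√293 − 1/√24045) = 10·10.0·(0.051972) = 5.1972 kWh/t
P = W·T = 5.1972·1214.6 = 6312.5 kW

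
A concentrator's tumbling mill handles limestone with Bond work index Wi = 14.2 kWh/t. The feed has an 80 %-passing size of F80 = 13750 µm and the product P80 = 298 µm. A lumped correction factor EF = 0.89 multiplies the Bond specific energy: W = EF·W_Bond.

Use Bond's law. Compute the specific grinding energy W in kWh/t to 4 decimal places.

W = 6.2432 kWh/t

Bond:  W = 10 Wi (1/√P − 1/√F)
1/√298 = 0.057928;  1/√13750 = 0.008528
W = 10·14.2·(0.057928 − 0.008528) = 7.0149 kWh/t
Apply correction: 7.0149 × 0.89 = 6.2432 kWh/t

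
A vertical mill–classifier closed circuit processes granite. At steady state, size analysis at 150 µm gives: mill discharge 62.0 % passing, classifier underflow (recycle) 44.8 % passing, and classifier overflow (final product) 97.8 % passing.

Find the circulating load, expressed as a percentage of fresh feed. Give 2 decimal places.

Let r = R/F. Size balance at 150 µm:
Fd + Rd = Ru + Fo ⇒ R/F = (o−d)/(d−u)
r = (97.8 − 62.0)/(62.0 − 44.8) = 35.8/17.2 = 2.0814
CL = 100·r = 208.14 %

CL = 208.14 %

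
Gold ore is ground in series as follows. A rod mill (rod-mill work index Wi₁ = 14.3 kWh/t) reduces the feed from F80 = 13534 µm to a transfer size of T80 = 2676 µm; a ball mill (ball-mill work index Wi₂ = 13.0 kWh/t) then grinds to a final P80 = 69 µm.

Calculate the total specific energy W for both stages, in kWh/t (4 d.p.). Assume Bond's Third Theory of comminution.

W = 10·Wi·(P80^(-½) − F80^(-½))
Stage 1 (13534→2676 µm, Wi₁=14.3): W₁ = 10·14.3·(0.019331 − 0.008596) = 1.5351 kWh/t
Stage 2 (2676→69 µm, Wi₂=13.0): W₂ = 10·13.0·(0.120386 − 0.019331) = 13.1371 kWh/t
W = W₁ + W₂ = 1.5351 + 13.1371 = 14.6723 kWh/t

W = 14.6723 kWh/t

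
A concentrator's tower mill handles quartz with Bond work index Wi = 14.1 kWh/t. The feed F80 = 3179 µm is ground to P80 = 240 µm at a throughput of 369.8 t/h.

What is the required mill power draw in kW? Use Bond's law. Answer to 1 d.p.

W = 10 Wi (P80^-0.5 − F80^-0.5)
W = 10·14.1·(1/√240 − 1/√3179) = 10·14.1·(0.046814) = 6.6007 kWh/t
P = W·T = 6.6007·369.8 = 2441.0 kW

P = 2441.0 kW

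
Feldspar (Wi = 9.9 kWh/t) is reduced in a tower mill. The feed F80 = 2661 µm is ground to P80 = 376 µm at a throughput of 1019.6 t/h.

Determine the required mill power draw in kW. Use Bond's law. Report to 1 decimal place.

Bond: W = 10·Wi·(1/√P80 − 1/√F80)
W = 10·9.9·(1/√376 − 1/√2661) = 10·9.9·(0.032186) = 3.1864 kWh/t
P = W·T = 3.1864·1019.6 = 3248.8 kW

P = 3248.8 kW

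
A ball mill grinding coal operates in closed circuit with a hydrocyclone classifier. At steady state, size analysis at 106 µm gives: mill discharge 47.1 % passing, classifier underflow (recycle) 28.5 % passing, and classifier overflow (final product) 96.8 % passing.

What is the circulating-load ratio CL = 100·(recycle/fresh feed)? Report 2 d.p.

CL = 267.20 %

Classifier node, passing 106 µm:
d + r·d = r·u + o → r(d−u) = o−d
r = (96.8 − 47.1)/(47.1 − 28.5) = 49.7/18.6 = 2.6720
CL = 100·r = 267.20 %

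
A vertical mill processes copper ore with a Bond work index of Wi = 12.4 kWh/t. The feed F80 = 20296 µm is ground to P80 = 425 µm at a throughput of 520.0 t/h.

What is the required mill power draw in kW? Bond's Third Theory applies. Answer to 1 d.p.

P = 2675.1 kW

W = 10·Wi·(P80^(-½) − F80^(-½))
W = 10·12.4·(1/√425 − 1/√20296) = 10·12.4·(0.041488) = 5.1445 kWh/t
P = W·T = 5.1445·520.0 = 2675.1 kW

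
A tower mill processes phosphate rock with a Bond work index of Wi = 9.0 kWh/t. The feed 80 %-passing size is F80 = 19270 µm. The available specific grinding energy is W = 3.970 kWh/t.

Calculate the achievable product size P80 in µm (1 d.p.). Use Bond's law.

W = 10 Wi (1/√P80 − 1/√F80)  [Bond]
1/√P80 = 1/√F80 + W/(10·Wi)
  = 3.9700/(10·9.0) + 1/√19270 = 0.044111 + 0.007204 = 0.051315
P80 = (1/0.051315)² = 19.4875² = 379.76 µm

P80 = 379.8 µm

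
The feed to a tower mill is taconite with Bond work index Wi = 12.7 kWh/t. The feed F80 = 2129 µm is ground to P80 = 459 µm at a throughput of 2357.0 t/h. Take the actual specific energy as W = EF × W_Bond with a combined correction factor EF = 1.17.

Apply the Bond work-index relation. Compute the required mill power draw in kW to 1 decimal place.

P = 8756.8 kW

W = 10 Wi / √P80 − 10 Wi / √F80
W = 10·12.7·(1/√459 − 1/√2129) = 10·12.7·(0.025003) = 3.1754 kWh/t
With EF = 1.17: W = 3.1754·1.17 = 3.7152 kWh/t
P = W·T = 3.7152·2357.0 = 8756.8 kW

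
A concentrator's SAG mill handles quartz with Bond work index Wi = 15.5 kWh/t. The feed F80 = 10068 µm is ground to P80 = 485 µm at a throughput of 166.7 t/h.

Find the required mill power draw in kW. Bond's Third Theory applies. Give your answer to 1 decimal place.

P = 915.8 kW

W = 10·Wi·[P80^(−½) − F80^(−½)]
W = 10·15.5·(1/√485 − 1/√10068) = 10·15.5·(0.035441) = 5.4934 kWh/t
Mill draw = 5.4934 × 166.7 = 915.8 kW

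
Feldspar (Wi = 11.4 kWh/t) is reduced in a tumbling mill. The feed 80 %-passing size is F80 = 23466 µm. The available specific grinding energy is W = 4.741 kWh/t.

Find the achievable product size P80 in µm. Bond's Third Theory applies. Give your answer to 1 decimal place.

P80 = 431.9 µm

W = 10·Wi·(P80^(-½) − F80^(-½))
⇒ 1/√P80 = W/(10·Wi) + 1/√F80
  = 4.7410/(10·11.4) + 1/√23466 = 0.041588 + 0.006528 = 0.048116
P80 = (1/0.048116)² = 20.7832² = 431.94 µm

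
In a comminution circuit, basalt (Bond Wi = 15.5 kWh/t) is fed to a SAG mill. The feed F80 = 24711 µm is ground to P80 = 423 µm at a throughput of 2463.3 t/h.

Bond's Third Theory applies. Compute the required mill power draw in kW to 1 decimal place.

W_Bond = 10·Wi·(1/√P₈₀ − 1/√F₈₀)
W = 10·15.5·(1/√423 − 1/√24711) = 10·15.5·(0.042260) = 6.5503 kWh/t
P = W·T = 6.5503·2463.3 = 16135.4 kW

P = 16135.4 kW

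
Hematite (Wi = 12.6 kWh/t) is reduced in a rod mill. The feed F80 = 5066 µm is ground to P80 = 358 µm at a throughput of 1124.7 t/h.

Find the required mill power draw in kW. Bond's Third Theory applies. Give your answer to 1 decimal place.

W = 10·Wi·(P80^(-½) − F80^(-½))
W = 10·12.6·(1/√358 − 1/√5066) = 10·12.6·(0.038802) = 4.8890 kWh/t
Power = W × throughput = 4.8890 kWh/t × 1124.7 t/h = 5498.7 kW

P = 5498.7 kW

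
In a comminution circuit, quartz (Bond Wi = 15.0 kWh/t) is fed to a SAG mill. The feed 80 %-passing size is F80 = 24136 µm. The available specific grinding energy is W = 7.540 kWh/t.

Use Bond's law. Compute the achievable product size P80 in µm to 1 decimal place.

W_Bond = 10·Wi·(1/√P₈₀ − 1/√F₈₀)
P80^(−½) = W/(10 Wi) + F80^(−½)
  = 7.5400/(10·15.0) + 1/√24136 = 0.050267 + 0.006437 = 0.056703
P80 = (1/0.056703)² = 17.6356² = 311.02 µm

P80 = 311.0 µm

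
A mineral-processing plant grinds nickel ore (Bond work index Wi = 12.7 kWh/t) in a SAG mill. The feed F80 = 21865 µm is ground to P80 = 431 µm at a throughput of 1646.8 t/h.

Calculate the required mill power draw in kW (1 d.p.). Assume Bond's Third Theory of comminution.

W = 10 Wi (1/√P80 − 1/√F80)  [Bond]
W = 10·12.7·(1/√431 − 1/√21865) = 10·12.7·(0.041406) = 5.2585 kWh/t
P = W·T = 5.2585·1646.8 = 8659.7 kW

P = 8659.7 kW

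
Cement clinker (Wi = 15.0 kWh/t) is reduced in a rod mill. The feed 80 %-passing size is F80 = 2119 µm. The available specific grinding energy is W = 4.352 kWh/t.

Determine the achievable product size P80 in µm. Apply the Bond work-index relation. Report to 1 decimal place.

W = 10 Wi (P80^-0.5 − F80^-0.5)
P80^(−½) = W/(10 Wi) + F80^(−½)
  = 4.3520/(10·15.0) + 1/√2119 = 0.029013 + 0.021724 = 0.050737
P80 = (1/0.050737)² = 19.7095² = 388.46 µm

P80 = 388.5 µm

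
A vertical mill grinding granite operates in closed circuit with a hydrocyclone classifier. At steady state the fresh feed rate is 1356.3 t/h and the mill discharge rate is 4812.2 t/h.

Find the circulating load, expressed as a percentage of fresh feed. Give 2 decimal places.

M = F + R at steady state, so:
R = M − F = 4812.2 − 1356.3 = 3455.9 t/h
CL = 100·R/F = 100·3455.9/1356.3 = 254.80 %

CL = 254.80 %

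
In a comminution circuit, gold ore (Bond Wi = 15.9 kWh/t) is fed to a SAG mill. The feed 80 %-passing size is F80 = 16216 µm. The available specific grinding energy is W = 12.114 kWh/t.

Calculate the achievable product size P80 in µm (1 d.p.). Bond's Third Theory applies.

P80 = 141.6 µm

W = 10·Wi·[P80^(−½) − F80^(−½)]
⇒ 1/√P80 = W/(10·Wi) + 1/√F80
  = 12.1140/(10·15.9) + 1/√16216 = 0.076189 + 0.007853 = 0.084042
P80 = (1/0.084042)² = 11.8989² = 141.58 µm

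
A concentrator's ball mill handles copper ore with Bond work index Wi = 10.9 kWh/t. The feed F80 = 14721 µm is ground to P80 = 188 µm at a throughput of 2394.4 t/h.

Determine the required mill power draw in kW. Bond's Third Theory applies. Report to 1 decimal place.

Bond:  W = 10 Wi (1/√P − 1/√F)
W = 10·10.9·(1/√188 − 1/√14721) = 10·10.9·(0.064691) = 7.0513 kWh/t
Mill draw = 7.0513 × 2394.4 = 16883.6 kW

P = 16883.6 kW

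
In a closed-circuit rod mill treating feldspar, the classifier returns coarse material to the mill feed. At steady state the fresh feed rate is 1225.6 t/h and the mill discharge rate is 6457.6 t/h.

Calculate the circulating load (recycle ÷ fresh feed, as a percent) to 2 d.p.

Steady state: M = F + R.
R = M − F = 6457.6 − 1225.6 = 5232.0 t/h
CL = 100·R/F = 100·5232.0/1225.6 = 426.89 %

CL = 426.89 %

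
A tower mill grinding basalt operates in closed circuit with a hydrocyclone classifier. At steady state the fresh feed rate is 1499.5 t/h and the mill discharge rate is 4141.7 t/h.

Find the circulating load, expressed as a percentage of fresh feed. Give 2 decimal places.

Discharge = new feed + return, hence
R = M − F = 4141.7 − 1499.5 = 2642.2 t/h
CL = 100·R/F = 100·2642.2/1499.5 = 176.21 %

CL = 176.21 %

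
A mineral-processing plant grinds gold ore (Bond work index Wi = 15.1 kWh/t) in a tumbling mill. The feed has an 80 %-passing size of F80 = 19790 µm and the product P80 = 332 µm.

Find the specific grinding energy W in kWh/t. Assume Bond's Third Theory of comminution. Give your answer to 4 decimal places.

W = 7.2138 kWh/t

Bond:  W = 10 Wi (1/√P − 1/√F)
1/√332 = 0.054882;  1/√19790 = 0.007108
W = 10·15.1·(0.054882 − 0.007108) = 7.2138 kWh/t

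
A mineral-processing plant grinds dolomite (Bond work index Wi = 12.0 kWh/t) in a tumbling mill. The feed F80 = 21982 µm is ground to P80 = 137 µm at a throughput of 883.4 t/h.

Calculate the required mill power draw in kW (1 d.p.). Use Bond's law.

P = 8341.9 kW

W_Bond = 10·Wi·(1/√P₈₀ − 1/√F₈₀)
W = 10·12.0·(1/√137 − 1/√21982) = 10·12.0·(0.078691) = 9.4429 kWh/t
P_mill = W·ṁ = 9.4429·883.4 = 8341.9 kW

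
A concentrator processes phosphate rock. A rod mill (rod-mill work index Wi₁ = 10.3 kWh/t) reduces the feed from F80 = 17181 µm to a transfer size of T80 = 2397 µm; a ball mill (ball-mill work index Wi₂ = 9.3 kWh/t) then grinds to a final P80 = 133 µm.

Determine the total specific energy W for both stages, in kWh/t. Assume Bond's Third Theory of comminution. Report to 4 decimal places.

W = 7.4826 kWh/t

Bond: W = 10·Wi·(1/√P80 − 1/√F80)
Stage 1 (17181→2397 µm, Wi₁=10.3): W₁ = 10·10.3·(0.020425 − 0.007629) = 1.3180 kWh/t
Stage 2 (2397→133 µm, Wi₂=9.3): W₂ = 10·9.3·(0.086711 − 0.020425) = 6.1646 kWh/t
W = W₁ + W₂ = 1.3180 + 6.1646 = 7.4826 kWh/t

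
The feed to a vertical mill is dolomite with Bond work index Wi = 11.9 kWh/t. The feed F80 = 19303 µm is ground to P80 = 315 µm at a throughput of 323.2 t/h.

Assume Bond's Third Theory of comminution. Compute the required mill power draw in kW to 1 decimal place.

P = 1890.2 kW

Bond: W = 10·Wi·(1/√P80 − 1/√F80)
W = 10·11.9·(1/√315 − 1/√19303) = 10·11.9·(0.049146) = 5.8484 kWh/t
P = W·T = 5.8484·323.2 = 1890.2 kW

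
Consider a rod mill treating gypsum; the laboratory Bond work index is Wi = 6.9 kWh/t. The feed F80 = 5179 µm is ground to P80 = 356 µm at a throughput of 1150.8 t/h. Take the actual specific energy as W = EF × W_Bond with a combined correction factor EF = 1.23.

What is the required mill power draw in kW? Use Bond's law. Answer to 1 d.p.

P = 3819.3 kW

W = 10 Wi (P80^-0.5 − F80^-0.5)
W = 10·6.9·(1/√356 − 1/√5179) = 10·6.9·(0.039104) = 2.6982 kWh/t
W_actual = 1.23 × 2.6982 = 3.3188 kWh/t
Mill draw = 3.3188 × 1150.8 = 3819.3 kW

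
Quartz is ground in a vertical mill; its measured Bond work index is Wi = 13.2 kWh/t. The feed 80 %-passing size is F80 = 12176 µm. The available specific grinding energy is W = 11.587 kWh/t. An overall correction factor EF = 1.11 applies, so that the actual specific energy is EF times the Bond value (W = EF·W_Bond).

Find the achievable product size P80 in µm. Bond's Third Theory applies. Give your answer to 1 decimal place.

P80 = 128.7 µm

Bond:  W = 10 Wi (1/√P − 1/√F)
W_Bond = W / EF = 11.587 / 1.11 = 10.4387 kWh/t
⇒ 1/√P80 = W_Bond/(10·Wi) + 1/√F80
  = 10.4387/(10·13.2) + 1/√12176 = 0.079081 + 0.009062 = 0.088144
P80 = (1/0.088144)² = 11.3451² = 128.71 µm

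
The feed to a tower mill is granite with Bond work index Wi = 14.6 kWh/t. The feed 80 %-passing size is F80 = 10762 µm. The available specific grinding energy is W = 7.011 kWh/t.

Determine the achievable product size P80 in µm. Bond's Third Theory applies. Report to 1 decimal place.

Bond:  W = 10 Wi (1/√P − 1/√F)
P80^-0.5 = F80^-0.5 + W/(10 Wi)
  = 7.0110/(10·14.6) + 1/√10762 = 0.048021 + 0.009639 = 0.057660
P80 = (1/0.057660)² = 17.3430² = 300.78 µm

P80 = 300.8 µm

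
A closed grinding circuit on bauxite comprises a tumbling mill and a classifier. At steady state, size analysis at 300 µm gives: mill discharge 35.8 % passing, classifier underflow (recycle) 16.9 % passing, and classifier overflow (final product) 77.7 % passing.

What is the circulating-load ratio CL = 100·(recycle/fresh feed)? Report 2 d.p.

Let r = R/F. Size balance at 300 µm:
Fd + Rd = Ru + Fo ⇒ R/F = (o−d)/(d−u)
r = (77.7 − 35.8)/(35.8 − 16.9) = 41.9/18.9 = 2.2169
CL = 100·r = 221.69 %

CL = 221.69 %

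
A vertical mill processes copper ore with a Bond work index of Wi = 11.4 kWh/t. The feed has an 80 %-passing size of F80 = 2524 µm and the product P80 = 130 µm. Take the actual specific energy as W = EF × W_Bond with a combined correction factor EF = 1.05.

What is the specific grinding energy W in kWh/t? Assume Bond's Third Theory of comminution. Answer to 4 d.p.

W = 8.1158 kWh/t

W = 10·Wi·(P80^(-½) − F80^(-½))
1/√130 = 0.087706;  1/√2524 = 0.019905
W = 10·11.4·(0.087706 − 0.019905) = 7.7293 kWh/t
W_actual = 1.05 × 7.7293 = 8.1158 kWh/t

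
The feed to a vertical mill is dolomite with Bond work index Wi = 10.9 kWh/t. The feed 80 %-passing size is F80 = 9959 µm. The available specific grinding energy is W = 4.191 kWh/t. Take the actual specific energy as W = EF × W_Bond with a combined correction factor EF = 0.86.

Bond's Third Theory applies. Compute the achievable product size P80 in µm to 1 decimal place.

P80 = 333.9 µm

Bond: W = 10·Wi·(1/√P80 − 1/√F80)
W_Bond = W / EF = 4.191 / 0.86 = 4.8733 kWh/t
1/√P80 = 1/√F80 + W_Bond/(10·Wi)
  = 4.8733/(10·10.9) + 1/√9959 = 0.044709 + 0.010021 = 0.054729
P80 = (1/0.054729)² = 18.2717² = 333.86 µm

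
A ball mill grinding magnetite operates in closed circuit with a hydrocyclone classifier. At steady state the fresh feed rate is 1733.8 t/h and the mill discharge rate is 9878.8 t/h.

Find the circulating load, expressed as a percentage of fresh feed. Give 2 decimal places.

CL = 469.78 %

M = F + R at steady state, so:
R = M − F = 9878.8 − 1733.8 = 8145.0 t/h
CL = 100·R/F = 100·8145.0/1733.8 = 469.78 %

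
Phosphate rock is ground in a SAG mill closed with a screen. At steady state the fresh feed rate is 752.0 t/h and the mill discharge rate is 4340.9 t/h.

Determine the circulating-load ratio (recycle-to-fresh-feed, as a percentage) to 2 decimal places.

CL = 477.25 %

M = F + R at steady state, so:
R = M − F = 4340.9 − 752.0 = 3588.9 t/h
CL = 100·R/F = 100·3588.9/752.0 = 477.25 %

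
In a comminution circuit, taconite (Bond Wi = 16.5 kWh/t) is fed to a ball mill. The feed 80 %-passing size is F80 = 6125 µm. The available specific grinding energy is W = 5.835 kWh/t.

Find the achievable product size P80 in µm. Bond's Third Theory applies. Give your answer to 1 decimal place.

W_Bond = 10·Wi·(1/√P₈₀ − 1/√F₈₀)
⇒ 1/√P80 = W/(10·Wi) + 1/√F80
  = 5.8350/(10·16.5) + 1/√6125 = 0.035364 + 0.012778 = 0.048141
P80 = (1/0.048141)² = 20.7722² = 431.49 µm

P80 = 431.5 µm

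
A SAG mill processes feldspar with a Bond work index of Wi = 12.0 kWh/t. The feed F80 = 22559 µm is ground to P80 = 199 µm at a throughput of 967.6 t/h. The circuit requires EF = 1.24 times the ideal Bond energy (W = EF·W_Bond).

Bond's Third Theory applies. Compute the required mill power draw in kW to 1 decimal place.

P = 9247.8 kW

W = 10 Wi (1/√P80 − 1/√F80)  [Bond]
W = 10·12.0·(1/√199 − 1/√22559) = 10·12.0·(0.064230) = 7.7076 kWh/t
With EF = 1.24: W = 7.7076·1.24 = 9.5575 kWh/t
P = W·T = 9.5575·967.6 = 9247.8 kW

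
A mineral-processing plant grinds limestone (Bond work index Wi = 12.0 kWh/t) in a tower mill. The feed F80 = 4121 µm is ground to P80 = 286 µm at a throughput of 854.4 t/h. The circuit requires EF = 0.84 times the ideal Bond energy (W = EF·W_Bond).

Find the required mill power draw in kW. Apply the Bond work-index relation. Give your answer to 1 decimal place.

Bond:  W = 10 Wi (1/√P − 1/√F)
W = 10·12.0·(1/√286 − 1/√4121) = 10·12.0·(0.043554) = 5.2264 kWh/t
Apply correction: 5.2264 × 0.84 = 4.3902 kWh/t
P = W·T = 4.3902·854.4 = 3751.0 kW

P = 3751.0 kW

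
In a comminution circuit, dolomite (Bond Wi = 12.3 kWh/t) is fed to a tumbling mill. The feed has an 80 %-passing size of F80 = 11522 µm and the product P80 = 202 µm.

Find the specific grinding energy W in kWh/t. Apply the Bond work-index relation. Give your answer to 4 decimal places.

W = 7.5084 kWh/t

W = 10·Wi·(P80^(-½) − F80^(-½))
1/√202 = 0.070360;  1/√11522 = 0.009316
W = 10·12.3·(0.070360 − 0.009316) = 7.5084 kWh/t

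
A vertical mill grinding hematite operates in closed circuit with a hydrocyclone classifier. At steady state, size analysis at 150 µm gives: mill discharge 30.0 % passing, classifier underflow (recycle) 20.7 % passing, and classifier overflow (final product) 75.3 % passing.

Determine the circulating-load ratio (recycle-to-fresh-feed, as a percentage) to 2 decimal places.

CL = 487.10 %

Let r = R/F. Size balance at 150 µm:
Fd + Rd = Ru + Fo ⇒ R/F = (o−d)/(d−u)
r = (75.3 − 30.0)/(30.0 − 20.7) = 45.3/9.3 = 4.8710
CL = 100·r = 487.10 %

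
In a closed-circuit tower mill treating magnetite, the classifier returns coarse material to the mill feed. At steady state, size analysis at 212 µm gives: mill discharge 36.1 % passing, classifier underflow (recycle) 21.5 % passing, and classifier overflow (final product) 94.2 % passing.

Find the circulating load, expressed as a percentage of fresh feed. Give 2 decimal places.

Classifier node, passing 212 µm:
d + r·d = r·u + o → r(d−u) = o−d
r = (94.2 − 36.1)/(36.1 − 21.5) = 58.1/14.6 = 3.9795
CL = 100·r = 397.95 %

CL = 397.95 %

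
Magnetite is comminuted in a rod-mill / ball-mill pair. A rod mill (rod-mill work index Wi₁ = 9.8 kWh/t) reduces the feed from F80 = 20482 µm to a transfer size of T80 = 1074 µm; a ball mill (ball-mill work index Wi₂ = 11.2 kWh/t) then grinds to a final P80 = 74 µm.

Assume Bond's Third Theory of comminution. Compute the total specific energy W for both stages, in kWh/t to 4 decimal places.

W = 10·Wi·[P80^(−½) − F80^(−½)]
Stage 1 (20482→1074 µm, Wi₁=9.8): W₁ = 10·9.8·(0.030514 − 0.006987) = 2.3056 kWh/t
Stage 2 (1074→74 µm, Wi₂=11.2): W₂ = 10·11.2·(0.116248 − 0.030514) = 9.6022 kWh/t
W = W₁ + W₂ = 2.3056 + 9.6022 = 11.9078 kWh/t

W = 11.9078 kWh/t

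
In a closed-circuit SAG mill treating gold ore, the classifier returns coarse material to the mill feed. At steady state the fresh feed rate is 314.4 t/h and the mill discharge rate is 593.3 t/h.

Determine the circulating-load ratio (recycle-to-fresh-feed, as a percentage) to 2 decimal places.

CL = 88.71 %

Steady state: M = F + R.
R = M − F = 593.3 − 314.4 = 278.9 t/h
CL = 100·R/F = 100·278.9/314.4 = 88.71 %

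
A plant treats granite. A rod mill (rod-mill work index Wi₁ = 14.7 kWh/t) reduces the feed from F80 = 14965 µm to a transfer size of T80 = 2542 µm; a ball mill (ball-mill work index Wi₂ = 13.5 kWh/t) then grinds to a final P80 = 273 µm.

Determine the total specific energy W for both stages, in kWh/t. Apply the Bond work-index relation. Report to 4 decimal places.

W = 7.2069 kWh/t

W = 10·Wi·[P80^(−½) − F80^(−½)]
Stage 1 (14965→2542 µm, Wi₁=14.7): W₁ = 10·14.7·(0.019834 − 0.008175) = 1.7140 kWh/t
Stage 2 (2542→273 µm, Wi₂=13.5): W₂ = 10·13.5·(0.060523 − 0.019834) = 5.4930 kWh/t
W = W₁ + W₂ = 1.7140 + 5.4930 = 7.2069 kWh/t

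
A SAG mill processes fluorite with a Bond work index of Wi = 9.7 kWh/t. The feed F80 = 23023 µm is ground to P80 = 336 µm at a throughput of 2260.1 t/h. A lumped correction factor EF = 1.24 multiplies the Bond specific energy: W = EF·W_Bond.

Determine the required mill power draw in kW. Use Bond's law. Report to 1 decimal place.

P = 13038.8 kW

W = 10·Wi·(P80^(-½) − F80^(-½))
W = 10·9.7·(1/√336 − 1/√23023) = 10·9.7·(0.047964) = 4.6525 kWh/t
Apply correction: 4.6525 × 1.24 = 5.7691 kWh/t
Mill draw = 5.7691 × 2260.1 = 13038.8 kW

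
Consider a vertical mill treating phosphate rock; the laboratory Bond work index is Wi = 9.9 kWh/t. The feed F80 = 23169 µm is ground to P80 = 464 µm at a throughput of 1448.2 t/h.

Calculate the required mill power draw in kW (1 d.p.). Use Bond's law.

W = 10 Wi (1/√P80 − 1/√F80)  [Bond]
W = 10·9.9·(1/√464 − 1/√23169) = 10·9.9·(0.039854) = 3.9456 kWh/t
P_mill = W·ṁ = 3.9456·1448.2 = 5714.0 kW

P = 5714.0 kW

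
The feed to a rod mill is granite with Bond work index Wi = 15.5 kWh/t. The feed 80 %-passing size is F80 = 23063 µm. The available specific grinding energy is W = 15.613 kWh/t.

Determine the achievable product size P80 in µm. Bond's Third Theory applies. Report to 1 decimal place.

P80 = 86.8 µm

W = 10·Wi·(P80^(-½) − F80^(-½))
⇒ 1/√P80 = W/(10 Wi) + 1/√F80
  = 15.6130/(10·15.5) + 1/√23063 = 0.100729 + 0.006585 = 0.107314
P80 = (1/0.107314)² = 9.3185² = 86.83 µm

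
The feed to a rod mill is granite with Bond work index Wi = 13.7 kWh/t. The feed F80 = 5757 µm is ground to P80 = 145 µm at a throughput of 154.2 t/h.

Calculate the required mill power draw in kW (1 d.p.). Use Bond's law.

W = 10·Wi·[P80^(−½) − F80^(−½)]
W = 10·13.7·(1/√145 − 1/√5757) = 10·13.7·(0.069866) = 9.5716 kWh/t
Power = W × throughput = 9.5716 kWh/t × 154.2 t/h = 1475.9 kW

P = 1475.9 kW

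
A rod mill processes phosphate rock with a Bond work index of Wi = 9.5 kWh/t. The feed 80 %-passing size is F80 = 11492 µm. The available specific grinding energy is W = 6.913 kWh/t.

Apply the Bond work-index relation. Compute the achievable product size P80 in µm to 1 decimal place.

W = 10 Wi / √P80 − 10 Wi / √F80
1/√P80 = 1/√F80 + W/(10·Wi)
  = 6.9130/(10·9.5) + 1/√11492 = 0.072768 + 0.009328 = 0.082097
P80 = (1/0.082097)² = 12.1808² = 148.37 µm

P80 = 148.4 µm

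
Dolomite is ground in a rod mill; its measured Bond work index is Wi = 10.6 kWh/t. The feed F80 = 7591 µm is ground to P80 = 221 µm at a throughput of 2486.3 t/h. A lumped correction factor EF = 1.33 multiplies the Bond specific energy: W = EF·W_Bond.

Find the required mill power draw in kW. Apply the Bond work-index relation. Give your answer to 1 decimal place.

P = 19555.3 kW

W_Bond = 10·Wi·(1/√P₈₀ − 1/√F₈₀)
W = 10·10.6·(1/√221 − 1/√7591) = 10·10.6·(0.055790) = 5.9137 kWh/t
W_actual = 1.33 × 5.9137 = 7.8652 kWh/t
Power = W × throughput = 7.8652 kWh/t × 2486.3 t/h = 19555.3 kW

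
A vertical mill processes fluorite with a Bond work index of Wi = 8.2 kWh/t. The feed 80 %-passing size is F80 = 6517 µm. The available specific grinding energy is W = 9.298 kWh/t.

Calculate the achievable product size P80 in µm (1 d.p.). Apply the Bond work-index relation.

W_Bond = 10·Wi·(1/√P₈₀ − 1/√F₈₀)
⇒ 1/√P80 = W/(10 Wi) + 1/√F80
  = 9.2980/(10·8.2) + 1/√6517 = 0.113390 + 0.012387 = 0.125778
P80 = (1/0.125778)² = 7.9505² = 63.21 µm

P80 = 63.2 µm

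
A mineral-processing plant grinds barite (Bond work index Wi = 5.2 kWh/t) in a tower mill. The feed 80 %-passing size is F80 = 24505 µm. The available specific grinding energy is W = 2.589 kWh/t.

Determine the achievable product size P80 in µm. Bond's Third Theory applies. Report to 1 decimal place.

W = 10 Wi / √P80 − 10 Wi / √F80
⇒ 1/√P80 = W/(10·Wi) + 1/√F80
  = 2.5890/(10·5.2) + 1/√24505 = 0.049788 + 0.006388 = 0.056177
P80 = (1/0.056177)² = 17.8010² = 316.88 µm

P80 = 316.9 µm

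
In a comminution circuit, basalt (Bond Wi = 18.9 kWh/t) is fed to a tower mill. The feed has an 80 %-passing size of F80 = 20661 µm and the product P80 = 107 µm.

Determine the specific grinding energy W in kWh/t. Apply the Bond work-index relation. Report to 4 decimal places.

W = 10·Wi·(P80^(-½) − F80^(-½))
1/√107 = 0.096674;  1/√20661 = 0.006957
W = 10·18.9·(0.096674 − 0.006957) = 16.9564 kWh/t

W = 16.9564 kWh/t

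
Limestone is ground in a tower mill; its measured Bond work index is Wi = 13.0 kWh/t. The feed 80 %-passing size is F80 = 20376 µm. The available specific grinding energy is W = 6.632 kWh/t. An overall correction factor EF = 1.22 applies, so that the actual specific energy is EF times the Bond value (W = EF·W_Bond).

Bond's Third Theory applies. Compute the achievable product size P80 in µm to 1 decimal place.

W = 10·Wi·[P80^(−½) − F80^(−½)]
W_Bond = W / EF = 6.632 / 1.22 = 5.4361 kWh/t
⇒ 1/√P80 = W_Bond/(10·Wi) + 1/√F80
  = 5.4361/(10·13.0) + 1/√20376 = 0.041816 + 0.007006 = 0.048821
P80 = (1/0.048821)² = 20.4828² = 419.55 µm

P80 = 419.5 µm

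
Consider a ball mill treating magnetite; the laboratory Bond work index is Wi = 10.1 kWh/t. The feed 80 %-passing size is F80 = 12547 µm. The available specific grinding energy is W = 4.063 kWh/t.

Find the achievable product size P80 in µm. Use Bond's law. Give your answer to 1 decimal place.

Bond:  W = 10 Wi (1/√P − 1/√F)
⇒ 1/√P80 = W/(10·Wi) + 1/√F80
  = 4.0630/(10·10.1) + 1/√12547 = 0.040228 + 0.008928 = 0.049155
P80 = (1/0.049155)² = 20.3437² = 413.87 µm

P80 = 413.9 µm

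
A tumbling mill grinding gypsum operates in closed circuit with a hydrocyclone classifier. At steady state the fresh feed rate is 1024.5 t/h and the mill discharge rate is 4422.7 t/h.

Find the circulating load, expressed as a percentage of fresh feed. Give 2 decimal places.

CL = 331.69 %

Mill node: discharge = fresh + recycle.
R = M − F = 4422.7 − 1024.5 = 3398.2 t/h
CL = 100·R/F = 100·3398.2/1024.5 = 331.69 %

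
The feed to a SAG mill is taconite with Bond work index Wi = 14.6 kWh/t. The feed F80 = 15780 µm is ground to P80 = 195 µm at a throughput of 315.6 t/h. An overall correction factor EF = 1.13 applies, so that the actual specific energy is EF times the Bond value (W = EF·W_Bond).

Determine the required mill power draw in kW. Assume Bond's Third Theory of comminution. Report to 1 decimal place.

P = 3314.2 kW

Bond:  W = 10 Wi (1/√P − 1/√F)
W = 10·14.6·(1/√195 − 1/√15780) = 10·14.6·(0.063651) = 9.2930 kWh/t
Apply correction: 9.2930 × 1.13 = 10.5011 kWh/t
Power = W × throughput = 10.5011 kWh/t × 315.6 t/h = 3314.2 kW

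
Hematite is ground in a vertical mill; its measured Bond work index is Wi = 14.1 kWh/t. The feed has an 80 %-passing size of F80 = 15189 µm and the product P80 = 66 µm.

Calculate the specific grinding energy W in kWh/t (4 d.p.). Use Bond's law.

W = 16.2118 kWh/t

W = 10 Wi (P80^-0.5 − F80^-0.5)
1/√66 = 0.123091;  1/√15189 = 0.008114
W = 10·14.1·(0.123091 − 0.008114) = 16.2118 kWh/t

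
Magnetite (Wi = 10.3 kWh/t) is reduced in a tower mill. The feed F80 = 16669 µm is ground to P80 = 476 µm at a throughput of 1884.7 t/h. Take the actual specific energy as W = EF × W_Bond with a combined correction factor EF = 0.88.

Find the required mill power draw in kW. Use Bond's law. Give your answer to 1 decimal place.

P = 6506.8 kW

Bond:  W = 10 Wi (1/√P − 1/√F)
W = 10·10.3·(1/√476 − 1/√16669) = 10·10.3·(0.038090) = 3.9232 kWh/t
Corrected W = EF·W_Bond = 0.88·3.9232 = 3.4524 kWh/t
P = W·T = 3.4524·1884.7 = 6506.8 kW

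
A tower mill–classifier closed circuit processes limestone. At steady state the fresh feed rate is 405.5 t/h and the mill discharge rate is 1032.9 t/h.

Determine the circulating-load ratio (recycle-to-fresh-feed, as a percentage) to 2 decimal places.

Mill node: discharge = fresh + recycle.
R = M − F = 1032.9 − 405.5 = 627.4 t/h
CL = 100·R/F = 100·627.4/405.5 = 154.72 %

CL = 154.72 %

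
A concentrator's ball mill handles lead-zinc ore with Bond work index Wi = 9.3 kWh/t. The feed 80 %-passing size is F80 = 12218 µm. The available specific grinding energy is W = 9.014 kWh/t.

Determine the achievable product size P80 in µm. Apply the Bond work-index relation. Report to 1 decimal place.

W_Bond = 10·Wi·(1/√P₈₀ − 1/√F₈₀)
P80^-0.5 = F80^-0.5 + W/(10 Wi)
  = 9.0140/(10·9.3) + 1/√12218 = 0.096925 + 0.009047 = 0.105972
P80 = (1/0.105972)² = 9.4365² = 89.05 µm

P80 = 89.0 µm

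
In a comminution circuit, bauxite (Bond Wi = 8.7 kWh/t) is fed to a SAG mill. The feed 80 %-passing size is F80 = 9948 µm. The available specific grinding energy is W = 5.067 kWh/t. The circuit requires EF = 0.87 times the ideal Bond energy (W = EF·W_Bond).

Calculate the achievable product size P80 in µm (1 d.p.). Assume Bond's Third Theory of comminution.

P80 = 168.8 µm

Bond:  W = 10 Wi (1/√P − 1/√F)
W_Bond = W / EF = 5.067 / 0.87 = 5.8241 kWh/t
⇒ 1/√P80 = W_Bond/(10 Wi) + 1/√F80
  = 5.8241/(10·8.7) + 1/√9948 = 0.066944 + 0.010026 = 0.076970
P80 = (1/0.076970)² = 12.9920² = 168.79 µm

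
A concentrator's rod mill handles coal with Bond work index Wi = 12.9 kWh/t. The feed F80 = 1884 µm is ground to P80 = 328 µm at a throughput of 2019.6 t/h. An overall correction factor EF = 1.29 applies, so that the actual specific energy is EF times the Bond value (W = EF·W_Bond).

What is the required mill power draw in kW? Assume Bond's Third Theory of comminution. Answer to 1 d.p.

W = 10·Wi·(P80^(-½) − F80^(-½))
W = 10·12.9·(1/√328 − 1/√1884) = 10·12.9·(0.032177) = 4.1508 kWh/t
W_actual = 1.29 × 4.1508 = 5.3546 kWh/t
Mill draw = 5.3546 × 2019.6 = 10814.1 kW

P = 10814.1 kW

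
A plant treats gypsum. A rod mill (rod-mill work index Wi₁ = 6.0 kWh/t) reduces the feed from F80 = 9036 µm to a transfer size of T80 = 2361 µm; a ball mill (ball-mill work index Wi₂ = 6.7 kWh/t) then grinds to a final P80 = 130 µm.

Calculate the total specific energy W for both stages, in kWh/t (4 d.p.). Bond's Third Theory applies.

W = 5.1010 kWh/t

W_Bond = 10·Wi·(1/√P₈₀ − 1/√F₈₀)
Stage 1 (9036→2361 µm, Wi₁=6.0): W₁ = 10·6.0·(0.020580 − 0.010520) = 0.6036 kWh/t
Stage 2 (2361→130 µm, Wi₂=6.7): W₂ = 10·6.7·(0.087706 − 0.020580) = 4.4974 kWh/t
W = W₁ + W₂ = 0.6036 + 4.4974 = 5.1010 kWh/t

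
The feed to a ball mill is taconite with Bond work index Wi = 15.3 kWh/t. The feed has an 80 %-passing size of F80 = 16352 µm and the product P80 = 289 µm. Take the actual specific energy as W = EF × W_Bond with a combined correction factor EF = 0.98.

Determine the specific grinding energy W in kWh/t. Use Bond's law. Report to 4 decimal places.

W = 7.6474 kWh/t

W = 10 Wi (1/√P80 − 1/√F80)  [Bond]
1/√289 = 0.058824;  1/√16352 = 0.007820
W = 10·15.3·(0.058824 − 0.007820) = 7.8035 kWh/t
W_actual = 0.98 × 7.8035 = 7.6474 kWh/t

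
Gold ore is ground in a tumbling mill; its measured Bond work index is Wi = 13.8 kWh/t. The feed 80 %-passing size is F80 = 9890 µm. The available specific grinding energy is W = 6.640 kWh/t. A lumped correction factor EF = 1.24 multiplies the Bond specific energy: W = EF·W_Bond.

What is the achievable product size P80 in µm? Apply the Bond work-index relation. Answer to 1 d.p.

P80 = 418.9 µm

Bond:  W = 10 Wi (1/√P − 1/√F)
W_Bond = W / EF = 6.640 / 1.24 = 5.3548 kWh/t
P80^-0.5 = F80^-0.5 + W_Bond/(10 Wi)
  = 5.3548/(10·13.8) + 1/√9890 = 0.038803 + 0.010055 = 0.048859
P80 = (1/0.048859)² = 20.4672² = 418.91 µm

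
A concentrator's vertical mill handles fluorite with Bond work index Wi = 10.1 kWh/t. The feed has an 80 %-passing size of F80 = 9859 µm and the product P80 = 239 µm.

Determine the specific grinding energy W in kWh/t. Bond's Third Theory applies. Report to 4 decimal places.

W = 10 Wi / √P80 − 10 Wi / √F80
1/√239 = 0.064685;  1/√9859 = 0.010071
W = 10·10.1·(0.064685 − 0.010071) = 5.5160 kWh/t

W = 5.5160 kWh/t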